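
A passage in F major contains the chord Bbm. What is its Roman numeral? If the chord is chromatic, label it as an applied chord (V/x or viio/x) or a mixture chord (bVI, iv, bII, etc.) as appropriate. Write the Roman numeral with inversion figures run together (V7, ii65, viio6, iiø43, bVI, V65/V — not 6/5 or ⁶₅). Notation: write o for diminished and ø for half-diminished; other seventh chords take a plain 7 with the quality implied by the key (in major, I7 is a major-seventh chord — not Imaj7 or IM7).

The pitches Bb-Db-F form a minor triad rooted on Bb.
Bb is the fourth degree of F major. This is the minor subdominant, borrowed from the parallel minor.

iv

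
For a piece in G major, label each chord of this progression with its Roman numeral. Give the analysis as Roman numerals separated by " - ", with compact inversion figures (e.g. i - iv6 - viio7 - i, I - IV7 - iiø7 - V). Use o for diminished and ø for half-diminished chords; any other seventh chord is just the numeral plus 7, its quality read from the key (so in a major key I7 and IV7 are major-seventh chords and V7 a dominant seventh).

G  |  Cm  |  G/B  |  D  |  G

G: root G is the tonic; major triad there is I.
Cm: minor triad on C — chromatic; iv (borrowed from the parallel minor).
G/B: root G is the tonic; major triad there is I6.
D: root D is the dominant; major triad there is V.
G: root G is the tonic; major triad there is I.

I - iv - I6 - V - I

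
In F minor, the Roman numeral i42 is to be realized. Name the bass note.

i in F minor has root F; the chord is F-Ab-C-Eb.
The figure 42 means third inversion — the seventh is in the bass.

Eb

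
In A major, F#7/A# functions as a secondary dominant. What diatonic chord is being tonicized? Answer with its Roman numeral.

ii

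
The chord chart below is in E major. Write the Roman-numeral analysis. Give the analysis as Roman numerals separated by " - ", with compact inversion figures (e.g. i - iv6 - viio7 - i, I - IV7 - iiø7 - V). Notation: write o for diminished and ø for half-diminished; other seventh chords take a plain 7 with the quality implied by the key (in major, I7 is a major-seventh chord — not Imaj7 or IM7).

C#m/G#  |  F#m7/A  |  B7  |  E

C#m/G#: minor triad on C# = scale degree 6 → vi64.
F#m7/A: minor seventh chord on F# = scale degree 2 → ii65.
B7: root B is the dominant; dominant seventh chord there is V7.
E has root E, degree 1 in E major, so I.

vi64 - ii65 - V7 - I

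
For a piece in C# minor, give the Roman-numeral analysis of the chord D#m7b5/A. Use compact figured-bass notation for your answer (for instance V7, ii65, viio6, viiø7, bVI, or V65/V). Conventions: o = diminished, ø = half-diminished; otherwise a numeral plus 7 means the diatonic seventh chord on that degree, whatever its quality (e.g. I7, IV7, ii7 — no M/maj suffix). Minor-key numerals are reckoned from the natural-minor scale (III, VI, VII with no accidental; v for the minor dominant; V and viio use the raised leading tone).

iiø43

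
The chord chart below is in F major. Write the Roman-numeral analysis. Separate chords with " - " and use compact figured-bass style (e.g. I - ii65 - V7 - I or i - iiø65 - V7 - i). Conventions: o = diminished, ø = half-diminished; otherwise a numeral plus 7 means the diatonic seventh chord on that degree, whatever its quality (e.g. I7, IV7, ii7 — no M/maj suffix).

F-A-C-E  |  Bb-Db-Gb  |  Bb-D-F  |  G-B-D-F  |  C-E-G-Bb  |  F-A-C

F-A-C-E: root F is the tonic; major seventh chord there is I7.
Bb-Db-Gb is non-diatonic — a major triad on the lowered supertonic (Gb): the Neapolitan sixth, bII6 (third, Bb, in the bass — hence the 6).
Bb-D-F: root Bb is the subdominant; major triad there is IV.
G-B-D-F is the secondary dominant of V (dominant seventh chord on G): V7/V.
C-E-G-Bb: root C is the dominant; dominant seventh chord there is V7.
F-A-C: root F is the tonic; major triad there is I.

I7 - bII6 - IV - V7/V - V7 - I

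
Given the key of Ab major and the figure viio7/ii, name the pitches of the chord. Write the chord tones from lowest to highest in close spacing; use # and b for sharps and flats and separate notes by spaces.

The slash marks an applied leading-tone chord: viio of ii. In Ab major, ii is Bb, so the leading tone to it is A, a half step below.
Building a fully diminished seventh chord on A gives A-C-Eb-Gb.

A C Eb Gb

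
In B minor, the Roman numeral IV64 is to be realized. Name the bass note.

B

IV in B minor has root E; the chord is E-G#-B.
The figure 64 means second inversion — the fifth is in the bass.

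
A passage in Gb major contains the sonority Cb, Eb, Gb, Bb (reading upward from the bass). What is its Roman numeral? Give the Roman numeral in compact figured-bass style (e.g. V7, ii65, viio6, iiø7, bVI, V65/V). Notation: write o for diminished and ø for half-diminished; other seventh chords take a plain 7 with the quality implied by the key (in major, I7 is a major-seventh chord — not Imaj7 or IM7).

IV7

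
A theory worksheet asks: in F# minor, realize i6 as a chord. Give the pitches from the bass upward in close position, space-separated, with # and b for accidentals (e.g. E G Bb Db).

The numeral's case and figure indicate a minor triad. In F# minor its root, the first degree, is F#.
That chord is spelled F#-A-C#.
The figured bass 6 indicates first inversion, placing the third (A) in the bass: A-C#-F#.

A C# F#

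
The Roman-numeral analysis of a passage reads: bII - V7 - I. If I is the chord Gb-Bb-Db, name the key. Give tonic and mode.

Gb major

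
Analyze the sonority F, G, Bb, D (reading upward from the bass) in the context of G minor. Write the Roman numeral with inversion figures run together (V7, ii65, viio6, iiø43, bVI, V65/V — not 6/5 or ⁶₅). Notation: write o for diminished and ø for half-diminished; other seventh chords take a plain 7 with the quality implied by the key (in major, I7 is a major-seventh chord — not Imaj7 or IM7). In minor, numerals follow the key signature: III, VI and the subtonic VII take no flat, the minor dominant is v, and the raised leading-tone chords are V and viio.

i42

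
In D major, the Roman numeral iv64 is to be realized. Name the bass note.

iv in D major has root G; the chord is G-Bb-D.
The figure 64 means second inversion — the fifth is in the bass.

D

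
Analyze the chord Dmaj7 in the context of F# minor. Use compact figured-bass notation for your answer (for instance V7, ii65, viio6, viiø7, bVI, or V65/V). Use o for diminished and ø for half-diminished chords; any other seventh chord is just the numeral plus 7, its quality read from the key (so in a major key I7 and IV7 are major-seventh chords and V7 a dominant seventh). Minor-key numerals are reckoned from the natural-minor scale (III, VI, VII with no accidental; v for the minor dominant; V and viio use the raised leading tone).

The pitches D-F#-A-C# form a major seventh chord rooted on D.
D is scale degree 6 in F# minor, and a major seventh chord on that degree is written VI7.

VI7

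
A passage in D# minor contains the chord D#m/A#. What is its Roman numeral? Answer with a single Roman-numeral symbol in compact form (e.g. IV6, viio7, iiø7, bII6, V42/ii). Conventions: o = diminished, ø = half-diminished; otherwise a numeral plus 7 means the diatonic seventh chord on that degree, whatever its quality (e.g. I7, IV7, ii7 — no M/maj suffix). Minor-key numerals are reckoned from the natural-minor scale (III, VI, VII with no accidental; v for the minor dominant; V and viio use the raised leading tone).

i64

Stacked in thirds the chord is D#-F#-A#: a minor triad on D#.
D# is scale degree 1 in D# minor, and a minor triad on that degree is written i.
With A# in the bass the chord is in second inversion, so the figured bass is 64.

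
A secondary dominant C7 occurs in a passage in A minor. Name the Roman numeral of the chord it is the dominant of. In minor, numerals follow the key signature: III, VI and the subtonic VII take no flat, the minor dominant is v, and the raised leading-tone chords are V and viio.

The chord is a dominant seventh chord on C.
A dominant resolves down a perfect fifth: C → F. In A minor, F is scale degree 6, i.e. VI.

VI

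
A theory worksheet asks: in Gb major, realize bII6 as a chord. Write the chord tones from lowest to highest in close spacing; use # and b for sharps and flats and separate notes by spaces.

Cb Ebb Abb

Scale degree 2 in Gb major is Ab; lowering it a half step gives Abb. bII6 is the Neapolitan sixth — a major triad on the lowered second degree, here in its customary first inversion.
So the chord is Abb-Cb-Ebb.
With the 6 figure the chord is in first inversion; from the bass Cb upward in close position it reads Cb-Ebb-Abb.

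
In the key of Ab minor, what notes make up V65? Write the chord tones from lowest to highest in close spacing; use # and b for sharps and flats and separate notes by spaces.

G Bb Db Eb

In Ab minor, the dominant is Eb. The dominant is major (leading tone raised), so V is a dominant seventh chord.
Stacking thirds from Eb gives Eb-G-Bb-Db.
The figured bass 65 indicates first inversion, placing the third (G) in the bass: G-Bb-Db-Eb.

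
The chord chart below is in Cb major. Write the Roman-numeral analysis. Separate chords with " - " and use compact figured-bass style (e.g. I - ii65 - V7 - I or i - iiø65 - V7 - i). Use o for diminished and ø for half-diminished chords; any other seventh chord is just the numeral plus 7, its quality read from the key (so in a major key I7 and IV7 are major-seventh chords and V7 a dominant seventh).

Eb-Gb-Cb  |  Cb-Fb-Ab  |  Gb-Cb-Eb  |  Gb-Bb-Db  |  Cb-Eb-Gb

I6 - IV64 - I64 - V - I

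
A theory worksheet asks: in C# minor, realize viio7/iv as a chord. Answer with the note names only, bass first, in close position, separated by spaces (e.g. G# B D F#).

E# G# B D

The slash marks an applied leading-tone chord: viio of iv. In C# minor, iv is F#, so the leading tone to it is E#, a half step below.
Building a fully diminished seventh chord on E# gives E#-G#-B-D.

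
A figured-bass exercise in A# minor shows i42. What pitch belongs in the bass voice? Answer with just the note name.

i in A# minor has root A#; the chord is A#-C#-E#-G#.
The figure 42 means third inversion — the seventh is in the bass.

G#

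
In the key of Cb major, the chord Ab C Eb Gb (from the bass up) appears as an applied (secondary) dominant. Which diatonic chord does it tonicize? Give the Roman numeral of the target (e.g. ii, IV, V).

The chord is a dominant seventh chord on Ab.
A dominant resolves down a perfect fifth: Ab → Db. In Cb major, Db is scale degree 2, i.e. ii.

ii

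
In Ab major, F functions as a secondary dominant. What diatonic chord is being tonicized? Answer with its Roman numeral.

The chord is a major triad on F.
A dominant resolves down a perfect fifth: F → Bb. In Ab major, Bb is scale degree 2, i.e. ii.

ii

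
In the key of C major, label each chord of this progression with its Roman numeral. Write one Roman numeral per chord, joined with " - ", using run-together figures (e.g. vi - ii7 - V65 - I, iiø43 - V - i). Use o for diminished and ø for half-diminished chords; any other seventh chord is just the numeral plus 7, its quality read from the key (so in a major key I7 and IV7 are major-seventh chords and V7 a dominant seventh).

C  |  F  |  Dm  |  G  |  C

C has root C, degree 1 in C major, so I.
F has root F, degree 4 in C major, so IV.
Dm has root D, degree 2 in C major, so ii.
G: major triad on G = scale degree 5 → V.
C: major triad on C = scale degree 1 → I.

I - IV - ii - V - I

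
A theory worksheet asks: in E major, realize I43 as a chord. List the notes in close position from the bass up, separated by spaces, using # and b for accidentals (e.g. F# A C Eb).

The numeral's case and figure indicate a major seventh chord. In E major its root, the first degree, is E.
Stacking thirds from E gives E-G#-B-D#.
The figured bass 43 indicates second inversion, placing the fifth (B) in the bass: B-D#-E-G#.

B D# E G#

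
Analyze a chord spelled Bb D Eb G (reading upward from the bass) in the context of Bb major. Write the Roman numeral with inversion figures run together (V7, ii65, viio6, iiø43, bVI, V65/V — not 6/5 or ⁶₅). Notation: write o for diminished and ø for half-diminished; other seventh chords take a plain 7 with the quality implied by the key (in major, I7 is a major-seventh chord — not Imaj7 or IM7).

IV43

Stacked in thirds the chord is Eb-G-Bb-D: a major seventh chord on Eb.
In Bb major, Eb is the subdominant; the diatonic major seventh chord there is IV7.
With Bb in the bass the chord is in second inversion, so the figured bass is 43.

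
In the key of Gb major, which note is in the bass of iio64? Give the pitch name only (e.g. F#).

Ebb

iio in Gb major has root Ab; the chord is Ab-Cb-Ebb.
The figure 64 means second inversion — the fifth is in the bass.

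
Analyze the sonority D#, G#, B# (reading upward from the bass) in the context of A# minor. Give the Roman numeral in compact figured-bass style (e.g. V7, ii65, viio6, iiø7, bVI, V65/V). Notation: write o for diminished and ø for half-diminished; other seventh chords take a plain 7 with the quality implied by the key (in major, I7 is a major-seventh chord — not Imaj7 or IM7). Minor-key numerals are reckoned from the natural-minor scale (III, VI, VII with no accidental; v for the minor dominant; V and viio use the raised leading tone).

The pitches G#-B#-D# form a major triad rooted on G#.
In A# minor, G# is the subtonic; the diatonic major triad there is VII.
With D# in the bass the chord is in second inversion, so the figured bass is 64.

VII64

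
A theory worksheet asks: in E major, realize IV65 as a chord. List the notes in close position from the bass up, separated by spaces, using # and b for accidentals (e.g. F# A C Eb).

C# E G# A

The numeral's case and figure indicate a major seventh chord. In E major its root, the subdominant, is A.
That chord is spelled A-C#-E-G#.
With the 65 figure the chord is in first inversion; from the bass C# upward in close position it reads C#-E-G#-A.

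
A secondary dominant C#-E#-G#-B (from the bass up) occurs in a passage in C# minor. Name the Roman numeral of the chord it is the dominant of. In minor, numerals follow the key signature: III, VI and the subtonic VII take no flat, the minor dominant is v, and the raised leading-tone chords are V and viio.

iv

The chord is a dominant seventh chord on C#.
A dominant resolves down a perfect fifth: C# → F#. In C# minor, F# is scale degree 4, i.e. iv.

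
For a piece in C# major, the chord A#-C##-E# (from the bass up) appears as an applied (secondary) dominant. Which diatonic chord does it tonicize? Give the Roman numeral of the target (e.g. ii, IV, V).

The chord is a major triad on A#.
A dominant resolves down a perfect fifth: A# → D#. In C# major, D# is scale degree 2, i.e. ii.

ii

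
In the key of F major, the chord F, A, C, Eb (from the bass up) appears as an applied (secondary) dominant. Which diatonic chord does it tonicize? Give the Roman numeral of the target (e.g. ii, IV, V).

IV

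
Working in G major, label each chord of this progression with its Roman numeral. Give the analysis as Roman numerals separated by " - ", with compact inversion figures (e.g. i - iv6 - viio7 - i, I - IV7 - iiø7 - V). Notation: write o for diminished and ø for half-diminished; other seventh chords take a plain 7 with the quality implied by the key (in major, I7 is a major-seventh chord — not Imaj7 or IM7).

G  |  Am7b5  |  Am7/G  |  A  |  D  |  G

G has root G, degree 1 in G major, so I.
Am7b5: A with this quality isn't in the key; it's iiø7, borrowed from the parallel minor.
Am7/G has root A, degree 2 in G major, so ii42.
A: a major triad on A, the applied dominant of V → V/V.
D: major triad on D = scale degree 5 → V.
G: root G is the tonic; major triad there is I.

I - iiø7 - ii42 - V/V - V - I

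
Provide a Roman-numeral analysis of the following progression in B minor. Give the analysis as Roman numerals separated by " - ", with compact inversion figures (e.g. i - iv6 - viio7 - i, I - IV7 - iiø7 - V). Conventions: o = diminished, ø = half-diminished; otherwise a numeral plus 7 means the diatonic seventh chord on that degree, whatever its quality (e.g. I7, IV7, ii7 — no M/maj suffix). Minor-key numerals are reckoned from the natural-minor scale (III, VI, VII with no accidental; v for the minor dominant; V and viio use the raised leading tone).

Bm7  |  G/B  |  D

i7 - VI6 - III

Bm7: minor seventh chord on B = scale degree 1 → i7.
G/B has root G, degree 6 in B minor, so VI6.
D: major triad on D = scale degree 3 → III.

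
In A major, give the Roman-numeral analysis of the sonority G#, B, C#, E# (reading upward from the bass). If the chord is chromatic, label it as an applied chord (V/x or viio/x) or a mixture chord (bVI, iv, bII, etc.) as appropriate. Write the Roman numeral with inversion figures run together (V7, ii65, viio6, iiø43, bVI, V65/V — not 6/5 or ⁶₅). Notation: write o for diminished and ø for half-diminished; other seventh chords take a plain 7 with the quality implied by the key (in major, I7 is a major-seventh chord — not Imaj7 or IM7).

V43/vi

Stacked in thirds the chord is C#-E#-G#-B: a dominant seventh chord on C#.
C# is not a diatonic chord root with this quality in A major, but it lies a perfect fifth above F# (vi), so the chord functions as an applied dominant of vi.
With G# in the bass the chord is in second inversion, so the figured bass is 43.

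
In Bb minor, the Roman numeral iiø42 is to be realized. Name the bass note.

Bb

iiø in Bb minor has root C; the chord is C-Eb-Gb-Bb.
The figure 42 means third inversion — the seventh is in the bass.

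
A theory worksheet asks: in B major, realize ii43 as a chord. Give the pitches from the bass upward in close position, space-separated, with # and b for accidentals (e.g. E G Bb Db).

G# B C# E

The numeral's case and figure indicate a minor seventh chord. In B major its root, scale degree 2, is C#.
That chord is spelled C#-E-G#-B.
With the 43 figure the chord is in second inversion; from the bass G# upward in close position it reads G#-B-C#-E.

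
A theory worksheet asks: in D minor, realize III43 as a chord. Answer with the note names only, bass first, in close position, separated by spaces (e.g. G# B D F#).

C E F A

In D minor, the third degree is F, and the diatonic chord built there is a major seventh chord.
Stacking thirds from F gives F-A-C-E.
The figured bass 43 indicates second inversion, placing the fifth (C) in the bass: C-E-F-A.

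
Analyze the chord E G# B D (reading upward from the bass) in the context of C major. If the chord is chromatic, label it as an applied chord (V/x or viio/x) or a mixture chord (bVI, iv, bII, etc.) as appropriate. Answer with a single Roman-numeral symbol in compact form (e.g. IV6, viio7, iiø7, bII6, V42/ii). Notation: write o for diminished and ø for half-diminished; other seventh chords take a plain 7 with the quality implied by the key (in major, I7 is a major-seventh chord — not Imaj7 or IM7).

The pitches E-G#-B-D form a dominant seventh chord rooted on E.
E is not a diatonic chord root with this quality in C major, but it lies a perfect fifth above A (vi), so the chord functions as an applied dominant of vi.

V7/vi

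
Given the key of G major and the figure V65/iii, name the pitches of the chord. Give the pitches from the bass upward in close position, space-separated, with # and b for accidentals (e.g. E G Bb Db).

A# C# E F#

The slash means an applied dominant: we want the dominant of iii. In G major, iii is B minor, and its dominant is built on F#.
Building a dominant seventh chord on F# gives F#-A#-C#-E.
With the 65 figure the chord is in first inversion; from the bass A# upward in close position it reads A#-C#-E-F#.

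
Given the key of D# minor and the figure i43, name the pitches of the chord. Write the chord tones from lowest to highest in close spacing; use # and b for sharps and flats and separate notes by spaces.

A# C# D# F#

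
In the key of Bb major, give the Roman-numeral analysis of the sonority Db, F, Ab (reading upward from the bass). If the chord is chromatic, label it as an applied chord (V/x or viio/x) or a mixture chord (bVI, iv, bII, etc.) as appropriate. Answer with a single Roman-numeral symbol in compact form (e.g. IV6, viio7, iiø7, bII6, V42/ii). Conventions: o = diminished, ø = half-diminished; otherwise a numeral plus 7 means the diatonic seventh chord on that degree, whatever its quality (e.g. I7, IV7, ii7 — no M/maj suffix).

Stacked in thirds the chord is Db-F-Ab: a major triad on Db.
Db is the lowered third degree of Bb major (diatonic 3 would be D). This is a major triad on the lowered third degree, borrowed from the parallel minor.

bIII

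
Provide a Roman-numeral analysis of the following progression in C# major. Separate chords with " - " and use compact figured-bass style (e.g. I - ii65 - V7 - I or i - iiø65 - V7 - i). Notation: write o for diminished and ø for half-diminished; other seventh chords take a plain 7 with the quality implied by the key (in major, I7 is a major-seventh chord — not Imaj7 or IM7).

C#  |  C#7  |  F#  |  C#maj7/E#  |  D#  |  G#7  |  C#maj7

C#: root C# is the tonic; major triad there is I.
C#7 is the secondary dominant of IV (dominant seventh chord on C#): V7/IV.
F#: root F# is the subdominant; major triad there is IV.
C#maj7/E# has root C#, degree 1 in C# major, so I65.
D#: chromatic; D# is V of V, so V/V.
G#7: dominant seventh chord on G# = scale degree 5 → V7.
C#maj7 has root C#, degree 1 in C# major, so I7.

I - V7/IV - IV - I65 - V/V - V7 - I7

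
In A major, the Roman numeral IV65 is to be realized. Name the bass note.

F#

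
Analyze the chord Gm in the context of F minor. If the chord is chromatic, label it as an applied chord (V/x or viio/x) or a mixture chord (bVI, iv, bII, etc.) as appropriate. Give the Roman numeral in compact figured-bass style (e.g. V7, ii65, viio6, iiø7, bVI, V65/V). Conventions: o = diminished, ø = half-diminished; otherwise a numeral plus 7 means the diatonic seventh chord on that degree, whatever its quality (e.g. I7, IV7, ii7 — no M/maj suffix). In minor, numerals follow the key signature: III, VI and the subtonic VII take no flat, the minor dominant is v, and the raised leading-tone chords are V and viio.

ii

The pitches G-Bb-D form a minor triad rooted on G.
G is the second degree of F minor. This is the minor supertonic, borrowed from the parallel major (the Dorian ii).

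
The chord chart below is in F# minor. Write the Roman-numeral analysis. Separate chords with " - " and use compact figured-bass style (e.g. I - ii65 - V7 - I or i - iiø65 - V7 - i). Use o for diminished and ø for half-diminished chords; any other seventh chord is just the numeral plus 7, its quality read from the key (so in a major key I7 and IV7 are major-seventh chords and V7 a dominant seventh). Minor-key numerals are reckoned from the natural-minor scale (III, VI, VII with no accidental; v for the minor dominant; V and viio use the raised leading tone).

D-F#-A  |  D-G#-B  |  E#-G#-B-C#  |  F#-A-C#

VI - iio64 - V65 - i

D-F#-A has root D, degree 6 in F# minor, so VI.
D-G#-B has root G#, degree 2 in F# minor, so iio64.
E#-G#-B-C# has root C#, degree 5 in F# minor, so V65.
F#-A-C#: root F# is the tonic; minor triad there is i.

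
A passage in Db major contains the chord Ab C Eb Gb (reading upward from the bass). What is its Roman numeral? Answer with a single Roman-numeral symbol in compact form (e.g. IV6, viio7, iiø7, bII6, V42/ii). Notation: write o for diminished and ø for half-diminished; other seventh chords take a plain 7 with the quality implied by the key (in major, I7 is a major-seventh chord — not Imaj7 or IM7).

Stacked in thirds the chord is Ab-C-Eb-Gb: a dominant seventh chord on Ab.
In Db major, Ab is the dominant; the diatonic dominant seventh chord there is V7.

V7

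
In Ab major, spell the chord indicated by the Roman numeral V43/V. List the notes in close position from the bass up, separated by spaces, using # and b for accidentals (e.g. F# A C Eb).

The slash means an applied dominant: we want the dominant of V. In Ab major, V is Eb major, and its dominant is built on Bb.
Building a dominant seventh chord on Bb gives Bb-D-F-Ab.
With the 43 figure the chord is in second inversion; from the bass F upward in close position it reads F-Ab-Bb-D.

F Ab Bb D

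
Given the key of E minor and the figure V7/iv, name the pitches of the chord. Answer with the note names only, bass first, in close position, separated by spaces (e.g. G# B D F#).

V7/iv is a secondary dominant — the dominant seventh of iv. iv in E minor is A, so the applied chord's root is E, a perfect fifth above.
Building a dominant seventh chord on E gives E-G#-B-D.

E G# B D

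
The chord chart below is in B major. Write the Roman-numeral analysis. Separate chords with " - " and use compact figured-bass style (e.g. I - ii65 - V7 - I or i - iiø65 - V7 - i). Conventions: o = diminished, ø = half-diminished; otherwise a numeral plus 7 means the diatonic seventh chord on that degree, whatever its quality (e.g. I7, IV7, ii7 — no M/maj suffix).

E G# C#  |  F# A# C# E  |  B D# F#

ii6 - V7 - I

E-G#-C# has root C#, degree 2 in B major, so ii6.
F#-A#-C#-E has root F#, degree 5 in B major, so V7.
B-D#-F#: root B is the tonic; major triad there is I.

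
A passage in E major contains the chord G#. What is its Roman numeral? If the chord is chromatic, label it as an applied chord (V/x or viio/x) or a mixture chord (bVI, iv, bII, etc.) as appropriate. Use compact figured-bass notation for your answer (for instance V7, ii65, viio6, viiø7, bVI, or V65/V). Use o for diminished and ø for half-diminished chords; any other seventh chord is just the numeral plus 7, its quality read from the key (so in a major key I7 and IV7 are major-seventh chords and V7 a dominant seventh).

The pitches G#-B#-D# form a major triad rooted on G#.
G# is not a diatonic chord root with this quality in E major, but it lies a perfect fifth above C# (vi), so the chord functions as an applied dominant of vi.

V/vi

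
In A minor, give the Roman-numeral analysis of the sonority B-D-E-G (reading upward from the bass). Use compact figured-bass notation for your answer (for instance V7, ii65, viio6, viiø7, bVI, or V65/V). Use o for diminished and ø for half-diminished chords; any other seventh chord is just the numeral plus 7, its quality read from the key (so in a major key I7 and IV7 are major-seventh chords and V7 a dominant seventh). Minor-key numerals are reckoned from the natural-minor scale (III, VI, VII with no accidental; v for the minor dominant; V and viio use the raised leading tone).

v43

The pitches E-G-B-D form a minor seventh chord rooted on E.
E is scale degree 5 in A minor, and a minor seventh chord on that degree is written v7.
With B in the bass the chord is in second inversion, so the figured bass is 43.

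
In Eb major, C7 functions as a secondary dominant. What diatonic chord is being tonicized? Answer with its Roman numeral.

ii

The chord is a dominant seventh chord on C.
A dominant resolves down a perfect fifth: C → F. In Eb major, F is scale degree 2, i.e. ii.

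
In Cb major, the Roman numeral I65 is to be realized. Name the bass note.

Eb

I in Cb major has root Cb; the chord is Cb-Eb-Gb-Bb.
The figure 65 means first inversion — the third is in the bass.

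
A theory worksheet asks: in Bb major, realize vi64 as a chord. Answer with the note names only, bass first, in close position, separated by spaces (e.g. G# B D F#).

D G Bb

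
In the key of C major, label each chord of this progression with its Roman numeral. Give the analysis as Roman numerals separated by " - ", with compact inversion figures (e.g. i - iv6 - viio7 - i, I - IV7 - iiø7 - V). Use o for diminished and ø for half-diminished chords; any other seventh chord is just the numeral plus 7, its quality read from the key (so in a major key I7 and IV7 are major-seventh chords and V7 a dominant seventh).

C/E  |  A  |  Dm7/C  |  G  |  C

I6 - V/ii - ii42 - V - I

C/E: major triad on C = scale degree 1 → I6.
A: a major triad on A, the applied dominant of ii → V/ii.
Dm7/C: minor seventh chord on D = scale degree 2 → ii42.
G: major triad on G = scale degree 5 → V.
C: root C is the tonic; major triad there is I.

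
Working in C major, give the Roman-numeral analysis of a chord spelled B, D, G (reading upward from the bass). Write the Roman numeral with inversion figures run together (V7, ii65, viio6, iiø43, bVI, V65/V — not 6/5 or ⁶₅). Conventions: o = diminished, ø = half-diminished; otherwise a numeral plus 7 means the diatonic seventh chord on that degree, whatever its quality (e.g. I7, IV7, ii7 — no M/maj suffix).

V6

The pitches G-B-D form a major triad rooted on G.
G is scale degree 5 in C major, and a major triad on that degree is written V.
With B in the bass the chord is in first inversion, so the figured bass is 6.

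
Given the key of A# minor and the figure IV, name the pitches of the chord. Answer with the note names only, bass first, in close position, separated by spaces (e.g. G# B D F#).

D# F## A#

IV is the major subdominant, borrowed from the parallel major. In A# minor that root is D#.
So the chord is D#-F##-A#, a major triad.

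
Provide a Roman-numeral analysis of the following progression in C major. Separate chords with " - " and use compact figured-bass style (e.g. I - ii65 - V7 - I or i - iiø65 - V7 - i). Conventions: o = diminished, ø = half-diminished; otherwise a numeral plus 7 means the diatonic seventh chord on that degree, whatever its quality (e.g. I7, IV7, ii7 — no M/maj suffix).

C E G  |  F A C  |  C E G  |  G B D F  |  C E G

C-E-G: major triad on C = scale degree 1 → I.
F-A-C: major triad on F = scale degree 4 → IV.
C-E-G: major triad on C = scale degree 1 → I.
G-B-D-F: dominant seventh chord on G = scale degree 5 → V7.
C-E-G: root C is the tonic; major triad there is I.

I - IV - I - V7 - I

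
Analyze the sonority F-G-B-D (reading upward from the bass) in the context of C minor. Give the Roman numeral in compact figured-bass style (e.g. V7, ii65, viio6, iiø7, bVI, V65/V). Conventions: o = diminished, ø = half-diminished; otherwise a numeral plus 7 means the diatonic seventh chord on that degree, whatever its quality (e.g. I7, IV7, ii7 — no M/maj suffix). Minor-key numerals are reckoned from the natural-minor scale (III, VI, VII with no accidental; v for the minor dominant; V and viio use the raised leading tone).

V42

The pitches G-B-D-F form a dominant seventh chord rooted on G.
In C minor, G is the dominant; the diatonic dominant seventh chord there is V7.
With F in the bass the chord is in third inversion, so the figured bass is 42.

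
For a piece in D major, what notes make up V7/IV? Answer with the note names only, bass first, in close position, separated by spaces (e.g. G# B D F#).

The slash means an applied dominant: we want the dominant of IV. In D major, IV is G major, and its dominant is built on D.
Building a dominant seventh chord on D gives D-F#-A-C.

D F# A C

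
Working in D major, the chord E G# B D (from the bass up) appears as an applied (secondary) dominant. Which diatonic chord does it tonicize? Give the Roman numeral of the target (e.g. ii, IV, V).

V

The chord is a dominant seventh chord on E.
A dominant resolves down a perfect fifth: E → A. In D major, A is scale degree 5, i.e. V.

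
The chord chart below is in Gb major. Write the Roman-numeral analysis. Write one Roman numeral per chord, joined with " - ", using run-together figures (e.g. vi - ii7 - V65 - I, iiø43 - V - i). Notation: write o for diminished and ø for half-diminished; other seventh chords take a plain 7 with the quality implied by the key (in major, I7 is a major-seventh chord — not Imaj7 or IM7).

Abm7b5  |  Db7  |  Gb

iiø7 - V7 - I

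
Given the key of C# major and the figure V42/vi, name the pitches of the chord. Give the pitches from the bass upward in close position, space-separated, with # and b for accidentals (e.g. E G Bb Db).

The slash means an applied dominant: we want the dominant of vi. In C# major, vi is A# minor, and its dominant is built on E#.
Building a dominant seventh chord on E# gives E#-G##-B#-D#.
The figured bass 42 indicates third inversion, placing the seventh (D#) in the bass: D#-E#-G##-B#.

D# E# G## B#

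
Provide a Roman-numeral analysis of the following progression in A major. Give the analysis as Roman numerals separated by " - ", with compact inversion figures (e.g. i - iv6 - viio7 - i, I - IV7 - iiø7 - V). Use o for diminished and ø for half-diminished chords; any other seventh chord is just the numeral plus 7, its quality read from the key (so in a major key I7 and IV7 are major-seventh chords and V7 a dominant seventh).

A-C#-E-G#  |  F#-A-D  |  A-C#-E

A-C#-E-G#: major seventh chord on A = scale degree 1 → I7.
F#-A-D: root D is the subdominant; major triad there is IV6.
A-C#-E has root A, degree 1 in A major, so I.

I7 - IV6 - I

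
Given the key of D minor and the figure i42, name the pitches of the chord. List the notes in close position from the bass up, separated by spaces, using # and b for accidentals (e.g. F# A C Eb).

C D F A

In D minor, the tonic is D, and the diatonic chord built there is a minor seventh chord.
That chord is spelled D-F-A-C.
The figured bass 42 indicates third inversion, placing the seventh (C) in the bass: C-D-F-A.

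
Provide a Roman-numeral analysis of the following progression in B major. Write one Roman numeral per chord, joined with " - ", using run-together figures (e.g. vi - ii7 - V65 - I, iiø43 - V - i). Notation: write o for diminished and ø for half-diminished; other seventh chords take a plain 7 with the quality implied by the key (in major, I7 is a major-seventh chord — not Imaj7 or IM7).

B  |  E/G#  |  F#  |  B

I - IV6 - V - I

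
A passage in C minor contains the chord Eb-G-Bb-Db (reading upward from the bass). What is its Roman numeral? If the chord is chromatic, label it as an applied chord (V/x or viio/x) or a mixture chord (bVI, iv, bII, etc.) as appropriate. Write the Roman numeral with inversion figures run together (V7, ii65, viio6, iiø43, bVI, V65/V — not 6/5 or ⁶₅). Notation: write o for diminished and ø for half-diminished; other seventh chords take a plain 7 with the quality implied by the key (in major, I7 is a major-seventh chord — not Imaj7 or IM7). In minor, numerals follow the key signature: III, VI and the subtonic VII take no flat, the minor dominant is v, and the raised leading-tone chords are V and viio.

V7/VI

Stacked in thirds the chord is Eb-G-Bb-Db: a dominant seventh chord on Eb.
Eb is not a diatonic chord root with this quality in C minor, but it lies a perfect fifth above Ab (VI), so the chord functions as an applied dominant of VI.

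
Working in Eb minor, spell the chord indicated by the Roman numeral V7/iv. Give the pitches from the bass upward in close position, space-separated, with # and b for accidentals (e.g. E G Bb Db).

Eb G Bb Db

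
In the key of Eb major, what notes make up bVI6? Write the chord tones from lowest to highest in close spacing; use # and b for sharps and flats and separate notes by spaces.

Eb Gb Cb

Scale degree 6 in Eb major is C; lowering it a half step gives Cb. bVI6 is a major triad on the lowered sixth degree, borrowed from the parallel minor.
So the chord is Cb-Eb-Gb.
With the 6 figure the chord is in first inversion; from the bass Eb upward in close position it reads Eb-Gb-Cb.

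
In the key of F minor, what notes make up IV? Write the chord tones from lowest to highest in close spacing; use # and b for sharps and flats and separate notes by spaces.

Bb D F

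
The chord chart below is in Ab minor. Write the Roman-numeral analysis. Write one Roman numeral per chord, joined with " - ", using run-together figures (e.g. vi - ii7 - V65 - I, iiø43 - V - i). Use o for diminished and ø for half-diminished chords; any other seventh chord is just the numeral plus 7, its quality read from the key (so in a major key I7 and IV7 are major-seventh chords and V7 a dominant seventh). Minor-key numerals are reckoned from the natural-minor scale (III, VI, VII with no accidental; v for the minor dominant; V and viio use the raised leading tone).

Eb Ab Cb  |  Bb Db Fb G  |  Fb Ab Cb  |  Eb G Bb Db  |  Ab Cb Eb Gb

i64 - viio65 - VI - V7 - i7

Eb-Ab-Cb: minor triad on Ab = scale degree 1 → i64.
Bb-Db-Fb-G has root G, degree 7 in Ab minor, so viio65.
Fb-Ab-Cb: root Fb is the submediant; major triad there is VI.
Eb-G-Bb-Db: root Eb is the dominant; dominant seventh chord there is V7.
Ab-Cb-Eb-Gb: minor seventh chord on Ab = scale degree 1 → i7.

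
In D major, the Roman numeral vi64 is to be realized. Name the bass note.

F#

vi in D major has root B; the chord is B-D-F#.
The figure 64 means second inversion — the fifth is in the bass.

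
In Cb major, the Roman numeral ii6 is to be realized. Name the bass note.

Fb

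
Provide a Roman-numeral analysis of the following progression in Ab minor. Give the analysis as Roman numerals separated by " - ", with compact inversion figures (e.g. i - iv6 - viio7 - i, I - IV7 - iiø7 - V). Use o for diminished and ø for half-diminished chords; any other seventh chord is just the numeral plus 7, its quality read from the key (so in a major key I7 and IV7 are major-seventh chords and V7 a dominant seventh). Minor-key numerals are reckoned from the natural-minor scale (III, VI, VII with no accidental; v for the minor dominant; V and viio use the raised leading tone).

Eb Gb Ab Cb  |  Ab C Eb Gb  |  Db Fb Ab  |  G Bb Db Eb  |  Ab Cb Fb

Eb-Gb-Ab-Cb: minor seventh chord on Ab = scale degree 1 → i43.
Ab-C-Eb-Gb is the secondary dominant of iv (dominant seventh chord on Ab): V7/iv.
Db-Fb-Ab has root Db, degree 4 in Ab minor, so iv.
G-Bb-Db-Eb has root Eb, degree 5 in Ab minor, so V65.
Ab-Cb-Fb: major triad on Fb = scale degree 6 → VI6.

i43 - V7/iv - iv - V65 - VI6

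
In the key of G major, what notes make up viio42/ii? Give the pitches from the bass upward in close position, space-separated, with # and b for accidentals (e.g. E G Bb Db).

F G# B D

viio42/ii is a secondary leading-tone chord. The target ii is A in G major; the applied chord is rooted a semitone below, on G#.
Building a fully diminished seventh chord on G# gives G#-B-D-F.
The figured bass 42 indicates third inversion, placing the seventh (F) in the bass: F-G#-B-D.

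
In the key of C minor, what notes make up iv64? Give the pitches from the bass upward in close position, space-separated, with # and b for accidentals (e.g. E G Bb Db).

In C minor, scale degree 4 is F, and the diatonic chord built there is a minor triad.
That chord is spelled F-Ab-C.
With the 64 figure the chord is in second inversion; from the bass C upward in close position it reads C-F-Ab.

C F Ab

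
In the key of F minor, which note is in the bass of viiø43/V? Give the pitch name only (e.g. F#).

The applied chord viiø43/V is rooted on B: B-D-F-A.
The figure 43 means second inversion — the fifth is in the bass.

F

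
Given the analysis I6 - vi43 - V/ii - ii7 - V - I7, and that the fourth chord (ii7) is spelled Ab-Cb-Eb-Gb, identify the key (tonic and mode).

The anchor chord is a minor seventh chord on Ab, labeled ii7.
If Ab is scale degree 2 and the mode makes that degree carry a minor seventh chord, the tonic is Gb and the mode is major.

Gb major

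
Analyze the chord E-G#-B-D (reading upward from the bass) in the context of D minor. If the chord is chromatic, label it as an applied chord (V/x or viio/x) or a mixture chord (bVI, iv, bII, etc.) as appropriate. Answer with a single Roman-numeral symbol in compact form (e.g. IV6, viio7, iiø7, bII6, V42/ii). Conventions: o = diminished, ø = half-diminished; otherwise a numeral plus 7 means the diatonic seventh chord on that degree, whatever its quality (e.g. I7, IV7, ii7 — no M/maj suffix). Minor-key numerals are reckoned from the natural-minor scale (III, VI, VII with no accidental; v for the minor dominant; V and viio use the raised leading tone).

V7/V

Stacked in thirds the chord is E-G#-B-D: a dominant seventh chord on E.
E is not a diatonic chord root with this quality in D minor, but it lies a perfect fifth above A (V), so the chord functions as an applied dominant of V.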